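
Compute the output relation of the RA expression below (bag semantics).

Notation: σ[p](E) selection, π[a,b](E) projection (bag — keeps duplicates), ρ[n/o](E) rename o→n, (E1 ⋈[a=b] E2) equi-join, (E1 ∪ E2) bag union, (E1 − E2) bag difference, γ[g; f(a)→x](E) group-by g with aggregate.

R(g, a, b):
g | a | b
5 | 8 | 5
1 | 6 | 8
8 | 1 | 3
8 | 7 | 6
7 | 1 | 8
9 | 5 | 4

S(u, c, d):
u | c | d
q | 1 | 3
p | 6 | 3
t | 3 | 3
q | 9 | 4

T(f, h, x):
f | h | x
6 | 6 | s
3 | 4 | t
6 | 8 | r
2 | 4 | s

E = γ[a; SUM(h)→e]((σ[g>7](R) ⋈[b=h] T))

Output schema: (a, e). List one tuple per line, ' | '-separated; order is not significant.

Stepwise |·|:
  R → 6
  σ[g>7](R) → 3
  T → 4
  (σ[g>7](R) ⋈[b=h] T) → 3
  γ[a; SUM(h)→e]((σ[g>7](R) ⋈[b=h] T)) → 2

== RESULT ==
a | e
5 | 8
7 | 6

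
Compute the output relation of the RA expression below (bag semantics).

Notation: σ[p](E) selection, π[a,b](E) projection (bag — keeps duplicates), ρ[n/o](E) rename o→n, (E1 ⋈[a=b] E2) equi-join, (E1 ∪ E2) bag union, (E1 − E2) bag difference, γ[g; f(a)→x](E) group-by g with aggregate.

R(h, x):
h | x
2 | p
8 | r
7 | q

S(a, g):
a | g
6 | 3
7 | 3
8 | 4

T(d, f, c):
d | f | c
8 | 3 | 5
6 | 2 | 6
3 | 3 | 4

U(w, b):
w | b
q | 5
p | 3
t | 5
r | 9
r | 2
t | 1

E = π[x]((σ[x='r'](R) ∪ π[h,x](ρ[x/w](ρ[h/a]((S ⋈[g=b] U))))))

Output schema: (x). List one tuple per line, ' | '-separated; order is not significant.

Subexpression sizes:
  R → 3
  σ[x='r'](R) → 1
  S → 3
  U → 6
  (S ⋈[g=b] U) → 2
  ρ[h/a]((S ⋈[g=b] U)) → 2
  ρ[x/w](ρ[h/a]((S ⋈[g=b] U))) → 2
  π[h,x](ρ[x/w](ρ[h/a]((S ⋈[g=b] U)))) → 2
  (σ[x='r'](R) ∪ π[h,x](ρ[x/w](ρ[h/a]((S ⋈[g=b] U))))) → 3
  π[x]((σ[x='r'](R) ∪ π[h,x](ρ[x/w](ρ[h/a]((S ⋈[g=b] U)))))) → 3

== RESULT ==
x
p
p
r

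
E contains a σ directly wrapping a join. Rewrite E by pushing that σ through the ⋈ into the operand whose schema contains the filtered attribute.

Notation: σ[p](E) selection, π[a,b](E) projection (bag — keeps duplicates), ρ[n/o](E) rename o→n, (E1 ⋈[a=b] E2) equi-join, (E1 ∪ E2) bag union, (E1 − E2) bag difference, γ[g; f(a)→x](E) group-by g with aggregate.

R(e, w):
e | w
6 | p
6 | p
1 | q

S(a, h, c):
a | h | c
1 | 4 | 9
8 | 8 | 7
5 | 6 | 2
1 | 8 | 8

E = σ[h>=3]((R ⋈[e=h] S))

σ filters on h, owned by the right side.
E' = (R ⋈[e=h] σ[h>=3](S))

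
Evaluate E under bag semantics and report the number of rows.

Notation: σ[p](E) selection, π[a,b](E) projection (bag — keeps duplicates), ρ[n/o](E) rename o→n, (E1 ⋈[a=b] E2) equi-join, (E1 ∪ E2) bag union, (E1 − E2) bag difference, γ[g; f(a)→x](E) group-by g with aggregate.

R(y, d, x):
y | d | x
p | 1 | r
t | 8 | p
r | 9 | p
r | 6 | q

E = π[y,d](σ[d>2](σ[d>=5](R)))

Per-node cardinality:
  R → 4
  σ[d>=5](R) → 3
  σ[d>2](σ[d>=5](R)) → 3
  π[y,d](σ[d>2](σ[d>=5](R))) → 3

|E| = 3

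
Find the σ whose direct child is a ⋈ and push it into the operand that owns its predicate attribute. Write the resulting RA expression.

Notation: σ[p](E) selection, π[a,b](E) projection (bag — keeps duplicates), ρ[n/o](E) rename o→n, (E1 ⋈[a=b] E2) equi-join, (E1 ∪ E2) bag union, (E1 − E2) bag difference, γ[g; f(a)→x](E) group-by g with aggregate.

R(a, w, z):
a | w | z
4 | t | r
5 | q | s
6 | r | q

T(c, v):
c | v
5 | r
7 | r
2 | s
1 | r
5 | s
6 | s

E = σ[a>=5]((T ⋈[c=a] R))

σ filters on a, owned by the right side.
E' = (T ⋈[c=a] σ[a>=5](R))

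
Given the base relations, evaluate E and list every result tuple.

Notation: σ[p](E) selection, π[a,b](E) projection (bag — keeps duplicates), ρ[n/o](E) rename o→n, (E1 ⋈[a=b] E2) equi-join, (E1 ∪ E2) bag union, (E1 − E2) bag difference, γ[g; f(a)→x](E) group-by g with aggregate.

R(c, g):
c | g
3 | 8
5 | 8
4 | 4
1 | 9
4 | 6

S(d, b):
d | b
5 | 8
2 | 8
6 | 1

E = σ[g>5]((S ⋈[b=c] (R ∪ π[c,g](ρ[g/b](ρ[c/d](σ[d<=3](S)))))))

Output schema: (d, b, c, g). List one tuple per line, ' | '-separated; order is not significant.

Stepwise |·|:
  S → 3
  R → 5
  S → 3
  σ[d<=3](S) → 1
  ρ[c/d](σ[d<=3](S)) → 1
  ρ[g/b](ρ[c/d](σ[d<=3](S))) → 1
  π[c,g](ρ[g/b](ρ[c/d](σ[d<=3](S)))) → 1
  (R ∪ π[c,g](ρ[g/b](ρ[c/d](σ[d<=3](S))))) → 6
  (S ⋈[b=c] (R ∪ π[c,g](ρ[g/b](ρ[c/d](σ[d<=3](S)))))) → 1
  σ[g>5]((S ⋈[b=c] (R ∪ π[c,g](ρ[g/b](ρ[c/d](σ[d<=3](S))))))) → 1

== RESULT ==
d | b | c | g
6 | 1 | 1 | 9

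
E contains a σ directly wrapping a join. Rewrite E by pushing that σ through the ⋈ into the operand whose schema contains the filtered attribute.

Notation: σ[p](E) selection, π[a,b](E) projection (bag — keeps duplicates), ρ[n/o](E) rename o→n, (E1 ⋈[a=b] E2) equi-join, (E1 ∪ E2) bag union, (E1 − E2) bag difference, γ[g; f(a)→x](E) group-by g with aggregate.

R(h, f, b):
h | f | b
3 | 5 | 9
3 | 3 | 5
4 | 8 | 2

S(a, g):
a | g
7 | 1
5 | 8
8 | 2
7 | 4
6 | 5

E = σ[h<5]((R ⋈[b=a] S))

σ filters on h, owned by the left side.
E' = (σ[h<5](R) ⋈[b=a] S)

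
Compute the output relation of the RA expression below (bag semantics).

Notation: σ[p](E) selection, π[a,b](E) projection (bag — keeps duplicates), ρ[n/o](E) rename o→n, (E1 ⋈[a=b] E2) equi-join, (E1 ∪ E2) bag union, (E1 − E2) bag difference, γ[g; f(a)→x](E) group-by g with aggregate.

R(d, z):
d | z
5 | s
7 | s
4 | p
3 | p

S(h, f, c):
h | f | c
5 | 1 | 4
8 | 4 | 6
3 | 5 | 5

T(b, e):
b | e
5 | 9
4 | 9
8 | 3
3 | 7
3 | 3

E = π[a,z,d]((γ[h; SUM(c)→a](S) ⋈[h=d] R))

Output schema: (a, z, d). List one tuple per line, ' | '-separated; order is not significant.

Row counts bottom-up:
  S → 3
  γ[h; SUM(c)→a](S) → 3
  R → 4
  (γ[h; SUM(c)→a](S) ⋈[h=d] R) → 2
  π[a,z,d]((γ[h; SUM(c)→a](S) ⋈[h=d] R)) → 2

== RESULT ==
a | z | d
4 | s | 5
5 | p | 3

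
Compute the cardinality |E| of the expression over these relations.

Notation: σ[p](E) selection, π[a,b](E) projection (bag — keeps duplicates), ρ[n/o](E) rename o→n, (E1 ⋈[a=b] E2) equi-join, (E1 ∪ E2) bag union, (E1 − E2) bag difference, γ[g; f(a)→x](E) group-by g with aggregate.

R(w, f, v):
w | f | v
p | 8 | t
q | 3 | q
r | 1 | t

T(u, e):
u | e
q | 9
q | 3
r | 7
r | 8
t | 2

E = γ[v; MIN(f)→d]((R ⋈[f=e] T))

Row counts bottom-up:
  R → 3
  T → 5
  (R ⋈[f=e] T) → 2
  γ[v; MIN(f)→d]((R ⋈[f=e] T)) → 2

|E| = 2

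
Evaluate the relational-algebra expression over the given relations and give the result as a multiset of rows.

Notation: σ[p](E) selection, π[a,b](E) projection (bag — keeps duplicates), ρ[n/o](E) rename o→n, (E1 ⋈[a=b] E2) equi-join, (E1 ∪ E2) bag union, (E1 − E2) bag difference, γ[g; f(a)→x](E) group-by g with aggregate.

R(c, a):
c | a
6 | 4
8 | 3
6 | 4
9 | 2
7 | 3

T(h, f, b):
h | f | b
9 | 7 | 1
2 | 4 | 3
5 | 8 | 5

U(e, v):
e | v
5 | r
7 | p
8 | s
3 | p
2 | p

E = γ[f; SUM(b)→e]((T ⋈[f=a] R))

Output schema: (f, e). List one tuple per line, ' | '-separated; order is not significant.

Subexpression sizes:
  T → 3
  R → 5
  (T ⋈[f=a] R) → 2
  γ[f; SUM(b)→e]((T ⋈[f=a] R)) → 1

== RESULT ==
f | e
4 | 6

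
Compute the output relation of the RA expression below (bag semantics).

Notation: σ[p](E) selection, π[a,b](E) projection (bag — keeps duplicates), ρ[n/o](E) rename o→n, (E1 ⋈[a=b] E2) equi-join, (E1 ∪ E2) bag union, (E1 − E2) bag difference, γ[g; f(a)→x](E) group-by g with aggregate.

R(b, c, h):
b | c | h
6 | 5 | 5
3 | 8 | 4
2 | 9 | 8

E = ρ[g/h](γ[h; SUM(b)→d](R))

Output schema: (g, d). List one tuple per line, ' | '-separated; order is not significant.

Subexpression sizes:
  R → 3
  γ[h; SUM(b)→d](R) → 3
  ρ[g/h](γ[h; SUM(b)→d](R)) → 3

== RESULT ==
g | d
4 | 3
5 | 6
8 | 2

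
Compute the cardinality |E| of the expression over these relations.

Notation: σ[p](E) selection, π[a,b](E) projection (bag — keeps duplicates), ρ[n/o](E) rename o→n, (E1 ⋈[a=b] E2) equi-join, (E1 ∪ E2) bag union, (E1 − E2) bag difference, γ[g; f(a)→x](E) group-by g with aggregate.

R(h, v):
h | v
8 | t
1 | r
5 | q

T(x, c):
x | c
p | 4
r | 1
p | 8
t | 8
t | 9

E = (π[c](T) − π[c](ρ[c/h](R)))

Per-node cardinality:
  T → 5
  π[c](T) → 5
  R → 3
  ρ[c/h](R) → 3
  π[c](ρ[c/h](R)) → 3
  (π[c](T) − π[c](ρ[c/h](R))) → 3

|E| = 3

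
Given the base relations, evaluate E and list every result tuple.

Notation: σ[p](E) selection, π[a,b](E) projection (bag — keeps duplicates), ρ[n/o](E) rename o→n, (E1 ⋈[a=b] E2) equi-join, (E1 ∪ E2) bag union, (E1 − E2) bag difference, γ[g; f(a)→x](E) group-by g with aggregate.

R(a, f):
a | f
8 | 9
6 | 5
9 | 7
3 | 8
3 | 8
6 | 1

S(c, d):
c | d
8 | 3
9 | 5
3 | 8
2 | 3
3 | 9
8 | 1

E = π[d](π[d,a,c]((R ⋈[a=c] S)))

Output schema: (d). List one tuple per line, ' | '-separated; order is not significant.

Stepwise |·|:
  R → 6
  S → 6
  (R ⋈[a=c] S) → 7
  π[d,a,c]((R ⋈[a=c] S)) → 7
  π[d](π[d,a,c]((R ⋈[a=c] S))) → 7

== RESULT ==
d
1
3
5
8
8
9
9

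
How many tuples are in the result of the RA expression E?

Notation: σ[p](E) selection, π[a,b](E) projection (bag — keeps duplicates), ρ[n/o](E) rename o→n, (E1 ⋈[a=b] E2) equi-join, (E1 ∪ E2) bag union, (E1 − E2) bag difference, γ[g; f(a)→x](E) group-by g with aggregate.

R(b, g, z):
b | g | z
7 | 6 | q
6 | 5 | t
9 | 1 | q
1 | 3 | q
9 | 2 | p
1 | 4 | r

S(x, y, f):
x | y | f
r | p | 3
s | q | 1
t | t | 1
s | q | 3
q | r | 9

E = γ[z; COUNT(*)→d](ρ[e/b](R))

Per-node cardinality:
  R → 6
  ρ[e/b](R) → 6
  γ[z; COUNT(*)→d](ρ[e/b](R)) → 4

|E| = 4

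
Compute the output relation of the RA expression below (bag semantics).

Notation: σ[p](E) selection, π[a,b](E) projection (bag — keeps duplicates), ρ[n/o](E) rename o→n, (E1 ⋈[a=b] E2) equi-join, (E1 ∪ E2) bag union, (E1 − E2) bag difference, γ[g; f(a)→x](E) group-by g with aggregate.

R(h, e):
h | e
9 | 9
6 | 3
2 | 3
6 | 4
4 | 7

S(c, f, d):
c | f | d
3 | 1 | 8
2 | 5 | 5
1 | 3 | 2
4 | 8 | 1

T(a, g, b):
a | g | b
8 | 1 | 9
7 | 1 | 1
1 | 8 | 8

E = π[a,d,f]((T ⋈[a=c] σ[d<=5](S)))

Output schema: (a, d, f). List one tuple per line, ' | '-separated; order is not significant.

Row counts bottom-up:
  T → 3
  S → 4
  σ[d<=5](S) → 3
  (T ⋈[a=c] σ[d<=5](S)) → 1
  π[a,d,f]((T ⋈[a=c] σ[d<=5](S))) → 1

== RESULT ==
a | d | f
1 | 2 | 3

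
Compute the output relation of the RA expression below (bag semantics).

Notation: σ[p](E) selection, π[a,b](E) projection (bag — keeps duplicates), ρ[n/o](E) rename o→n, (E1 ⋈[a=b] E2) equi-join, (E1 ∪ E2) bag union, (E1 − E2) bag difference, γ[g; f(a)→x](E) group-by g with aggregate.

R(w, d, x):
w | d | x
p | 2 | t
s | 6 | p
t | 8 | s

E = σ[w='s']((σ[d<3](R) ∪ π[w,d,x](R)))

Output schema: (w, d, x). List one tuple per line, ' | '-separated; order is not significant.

Per-node cardinality:
  R → 3
  σ[d<3](R) → 1
  R → 3
  π[w,d,x](R) → 3
  (σ[d<3](R) ∪ π[w,d,x](R)) → 4
  σ[w='s']((σ[d<3](R) ∪ π[w,d,x](R))) → 1

== RESULT ==
w | d | x
s | 6 | p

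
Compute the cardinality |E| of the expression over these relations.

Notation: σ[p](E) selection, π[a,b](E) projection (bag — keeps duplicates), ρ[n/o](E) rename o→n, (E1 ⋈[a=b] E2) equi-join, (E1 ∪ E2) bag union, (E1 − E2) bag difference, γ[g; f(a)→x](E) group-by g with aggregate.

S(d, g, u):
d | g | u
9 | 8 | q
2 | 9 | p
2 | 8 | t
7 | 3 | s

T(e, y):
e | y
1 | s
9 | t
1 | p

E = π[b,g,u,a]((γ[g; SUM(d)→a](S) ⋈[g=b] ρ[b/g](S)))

Stepwise |·|:
  S → 4
  γ[g; SUM(d)→a](S) → 3
  S → 4
  ρ[b/g](S) → 4
  (γ[g; SUM(d)→a](S) ⋈[g=b] ρ[b/g](S)) → 4
  π[b,g,u,a]((γ[g; SUM(d)→a](S) ⋈[g=b] ρ[b/g](S))) → 4

|E| = 4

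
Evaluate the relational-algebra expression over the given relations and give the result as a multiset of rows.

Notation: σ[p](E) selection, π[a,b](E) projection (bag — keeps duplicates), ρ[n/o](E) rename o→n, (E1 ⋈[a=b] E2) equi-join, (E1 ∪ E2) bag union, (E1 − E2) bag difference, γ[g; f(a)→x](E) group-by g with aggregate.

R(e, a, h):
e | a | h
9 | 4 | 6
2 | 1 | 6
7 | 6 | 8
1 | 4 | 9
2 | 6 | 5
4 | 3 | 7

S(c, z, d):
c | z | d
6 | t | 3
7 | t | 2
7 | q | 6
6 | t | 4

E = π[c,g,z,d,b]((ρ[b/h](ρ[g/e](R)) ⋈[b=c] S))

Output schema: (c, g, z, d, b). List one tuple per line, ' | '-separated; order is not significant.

Stepwise |·|:
  R → 6
  ρ[g/e](R) → 6
  ρ[b/h](ρ[g/e](R)) → 6
  S → 4
  (ρ[b/h](ρ[g/e](R)) ⋈[b=c] S) → 6
  π[c,g,z,d,b]((ρ[b/h](ρ[g/e](R)) ⋈[b=c] S)) → 6

== RESULT ==
c | g | z | d | b
6 | 2 | t | 3 | 6
6 | 2 | t | 4 | 6
6 | 9 | t | 3 | 6
6 | 9 | t | 4 | 6
7 | 4 | q | 6 | 7
7 | 4 | t | 2 | 7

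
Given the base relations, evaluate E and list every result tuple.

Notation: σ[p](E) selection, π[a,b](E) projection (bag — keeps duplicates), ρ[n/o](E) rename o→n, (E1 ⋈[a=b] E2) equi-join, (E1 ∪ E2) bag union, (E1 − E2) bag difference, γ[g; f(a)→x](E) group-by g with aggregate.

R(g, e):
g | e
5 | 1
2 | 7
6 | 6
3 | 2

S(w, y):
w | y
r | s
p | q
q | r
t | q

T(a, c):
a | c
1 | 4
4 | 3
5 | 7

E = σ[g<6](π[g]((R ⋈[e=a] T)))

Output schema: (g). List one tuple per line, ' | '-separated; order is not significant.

Row counts bottom-up:
  R → 4
  T → 3
  (R ⋈[e=a] T) → 1
  π[g]((R ⋈[e=a] T)) → 1
  σ[g<6](π[g]((R ⋈[e=a] T))) → 1

== RESULT ==
g
5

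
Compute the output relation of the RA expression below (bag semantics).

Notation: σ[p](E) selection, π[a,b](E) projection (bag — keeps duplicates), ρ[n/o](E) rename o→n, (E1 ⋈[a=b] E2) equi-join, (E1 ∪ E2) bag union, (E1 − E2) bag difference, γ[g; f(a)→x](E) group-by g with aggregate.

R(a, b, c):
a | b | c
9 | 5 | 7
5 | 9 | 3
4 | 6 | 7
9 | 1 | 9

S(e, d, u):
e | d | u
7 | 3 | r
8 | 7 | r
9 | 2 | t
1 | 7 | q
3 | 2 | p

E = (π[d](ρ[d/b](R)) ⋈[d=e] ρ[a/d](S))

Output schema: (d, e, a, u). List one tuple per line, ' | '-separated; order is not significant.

Per-node cardinality:
  R → 4
  ρ[d/b](R) → 4
  π[d](ρ[d/b](R)) → 4
  S → 5
  ρ[a/d](S) → 5
  (π[d](ρ[d/b](R)) ⋈[d=e] ρ[a/d](S)) → 2

== RESULT ==
d | e | a | u
1 | 1 | 7 | q
9 | 9 | 2 | t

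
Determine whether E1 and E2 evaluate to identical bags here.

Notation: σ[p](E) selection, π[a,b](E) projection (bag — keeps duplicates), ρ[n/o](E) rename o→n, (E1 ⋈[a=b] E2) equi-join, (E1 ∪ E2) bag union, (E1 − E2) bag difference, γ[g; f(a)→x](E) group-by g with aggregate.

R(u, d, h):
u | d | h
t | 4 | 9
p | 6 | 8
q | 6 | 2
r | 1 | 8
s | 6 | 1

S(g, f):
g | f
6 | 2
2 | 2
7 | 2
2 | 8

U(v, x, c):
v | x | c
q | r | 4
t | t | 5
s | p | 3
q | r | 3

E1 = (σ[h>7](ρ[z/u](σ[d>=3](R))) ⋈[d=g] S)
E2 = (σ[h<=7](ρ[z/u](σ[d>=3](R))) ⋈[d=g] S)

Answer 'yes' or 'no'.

E1 row counts bottom-up:
  R → 5
  σ[d>=3](R) → 4
  ρ[z/u](σ[d>=3](R)) → 4
  σ[h>7](ρ[z/u](σ[d>=3](R))) → 2
  S → 4
  (σ[h>7](ρ[z/u](σ[d>=3](R))) ⋈[d=g] S) → 1
E2 row counts bottom-up:
  R → 5
  σ[d>=3](R) → 4
  ρ[z/u](σ[d>=3](R)) → 4
  σ[h<=7](ρ[z/u](σ[d>=3](R))) → 2
  S → 4
  (σ[h<=7](ρ[z/u](σ[d>=3](R))) ⋈[d=g] S) → 2

E1 result:
z | d | h | g | f
p | 6 | 8 | 6 | 2
E2 result:
z | d | h | g | f
q | 6 | 2 | 6 | 2
s | 6 | 1 | 6 | 2
Witness: ('p', 6, 8, 6, 2) appears 1× in E1 but 0× in E2.

no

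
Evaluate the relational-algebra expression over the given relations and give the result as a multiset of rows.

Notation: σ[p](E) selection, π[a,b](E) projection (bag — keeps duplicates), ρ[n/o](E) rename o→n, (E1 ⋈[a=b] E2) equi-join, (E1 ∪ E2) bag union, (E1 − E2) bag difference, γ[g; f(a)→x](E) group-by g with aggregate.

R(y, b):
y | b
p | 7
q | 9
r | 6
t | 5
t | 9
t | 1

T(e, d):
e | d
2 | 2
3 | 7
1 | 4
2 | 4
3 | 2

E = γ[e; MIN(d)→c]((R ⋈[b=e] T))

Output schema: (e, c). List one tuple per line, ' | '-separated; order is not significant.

Per-node cardinality:
  R → 6
  T → 5
  (R ⋈[b=e] T) → 1
  γ[e; MIN(d)→c]((R ⋈[b=e] T)) → 1

== RESULT ==
e | c
1 | 4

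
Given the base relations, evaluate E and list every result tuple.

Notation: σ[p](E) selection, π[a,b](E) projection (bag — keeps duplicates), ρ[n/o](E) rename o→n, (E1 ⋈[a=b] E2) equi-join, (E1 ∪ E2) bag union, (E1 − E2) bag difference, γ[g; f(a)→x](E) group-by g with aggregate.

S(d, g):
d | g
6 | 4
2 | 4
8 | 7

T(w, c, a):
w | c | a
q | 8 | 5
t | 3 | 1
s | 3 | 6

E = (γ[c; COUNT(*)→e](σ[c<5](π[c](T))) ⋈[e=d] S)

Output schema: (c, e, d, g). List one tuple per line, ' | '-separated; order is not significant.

Row counts bottom-up:
  T → 3
  π[c](T) → 3
  σ[c<5](π[c](T)) → 2
  γ[c; COUNT(*)→e](σ[c<5](π[c](T))) → 1
  S → 3
  (γ[c; COUNT(*)→e](σ[c<5](π[c](T))) ⋈[e=d] S) → 1

== RESULT ==
c | e | d | g
3 | 2 | 2 | 4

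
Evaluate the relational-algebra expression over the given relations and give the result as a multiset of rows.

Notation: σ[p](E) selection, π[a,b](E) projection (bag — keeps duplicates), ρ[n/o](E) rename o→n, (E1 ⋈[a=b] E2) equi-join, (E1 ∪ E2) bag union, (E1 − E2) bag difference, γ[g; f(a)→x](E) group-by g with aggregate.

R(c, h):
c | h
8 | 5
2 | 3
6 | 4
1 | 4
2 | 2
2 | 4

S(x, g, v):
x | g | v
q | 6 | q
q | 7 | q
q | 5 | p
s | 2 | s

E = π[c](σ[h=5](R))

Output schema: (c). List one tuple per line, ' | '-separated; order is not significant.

Subexpression sizes:
  R → 6
  σ[h=5](R) → 1
  π[c](σ[h=5](R)) → 1

== RESULT ==
c
8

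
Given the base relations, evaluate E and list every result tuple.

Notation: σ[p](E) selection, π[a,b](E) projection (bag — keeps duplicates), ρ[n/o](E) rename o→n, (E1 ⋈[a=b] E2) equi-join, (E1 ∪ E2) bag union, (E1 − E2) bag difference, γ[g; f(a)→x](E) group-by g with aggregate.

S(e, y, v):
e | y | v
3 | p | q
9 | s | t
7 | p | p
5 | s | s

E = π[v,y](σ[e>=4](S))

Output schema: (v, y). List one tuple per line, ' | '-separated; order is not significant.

Stepwise |·|:
  S → 4
  σ[e>=4](S) → 3
  π[v,y](σ[e>=4](S)) → 3

== RESULT ==
v | y
p | p
s | s
t | s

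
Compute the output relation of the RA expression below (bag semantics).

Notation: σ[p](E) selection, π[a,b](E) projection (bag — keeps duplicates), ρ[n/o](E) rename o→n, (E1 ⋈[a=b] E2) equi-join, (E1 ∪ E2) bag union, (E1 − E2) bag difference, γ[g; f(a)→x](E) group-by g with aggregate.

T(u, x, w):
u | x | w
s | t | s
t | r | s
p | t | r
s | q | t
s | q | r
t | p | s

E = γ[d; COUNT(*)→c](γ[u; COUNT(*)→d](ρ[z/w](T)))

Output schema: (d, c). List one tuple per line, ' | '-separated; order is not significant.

Stepwise |·|:
  T → 6
  ρ[z/w](T) → 6
  γ[u; COUNT(*)→d](ρ[z/w](T)) → 3
  γ[d; COUNT(*)→c](γ[u; COUNT(*)→d](ρ[z/w](T))) → 3

== RESULT ==
d | c
1 | 1
2 | 1
3 | 1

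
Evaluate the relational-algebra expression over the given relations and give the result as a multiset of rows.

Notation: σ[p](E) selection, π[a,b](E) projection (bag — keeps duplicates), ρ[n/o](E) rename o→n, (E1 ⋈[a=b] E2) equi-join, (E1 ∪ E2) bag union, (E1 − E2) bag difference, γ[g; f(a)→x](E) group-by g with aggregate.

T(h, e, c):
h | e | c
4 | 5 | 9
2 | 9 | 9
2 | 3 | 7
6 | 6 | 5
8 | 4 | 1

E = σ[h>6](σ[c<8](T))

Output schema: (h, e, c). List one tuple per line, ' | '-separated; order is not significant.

Row counts bottom-up:
  T → 5
  σ[c<8](T) → 3
  σ[h>6](σ[c<8](T)) → 1

== RESULT ==
h | e | c
8 | 4 | 1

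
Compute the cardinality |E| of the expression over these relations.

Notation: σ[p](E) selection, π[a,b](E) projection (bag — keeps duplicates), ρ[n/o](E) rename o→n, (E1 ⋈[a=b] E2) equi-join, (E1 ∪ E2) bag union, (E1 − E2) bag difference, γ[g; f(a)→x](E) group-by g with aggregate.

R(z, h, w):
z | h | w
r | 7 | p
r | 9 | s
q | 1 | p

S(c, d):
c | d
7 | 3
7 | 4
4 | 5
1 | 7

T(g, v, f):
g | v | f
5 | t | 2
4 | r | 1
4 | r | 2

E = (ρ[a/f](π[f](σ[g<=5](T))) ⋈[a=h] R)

Subexpression sizes:
  T → 3
  σ[g<=5](T) → 3
  π[f](σ[g<=5](T)) → 3
  ρ[a/f](π[f](σ[g<=5](T))) → 3
  R → 3
  (ρ[a/f](π[f](σ[g<=5](T))) ⋈[a=h] R) → 1

|E| = 1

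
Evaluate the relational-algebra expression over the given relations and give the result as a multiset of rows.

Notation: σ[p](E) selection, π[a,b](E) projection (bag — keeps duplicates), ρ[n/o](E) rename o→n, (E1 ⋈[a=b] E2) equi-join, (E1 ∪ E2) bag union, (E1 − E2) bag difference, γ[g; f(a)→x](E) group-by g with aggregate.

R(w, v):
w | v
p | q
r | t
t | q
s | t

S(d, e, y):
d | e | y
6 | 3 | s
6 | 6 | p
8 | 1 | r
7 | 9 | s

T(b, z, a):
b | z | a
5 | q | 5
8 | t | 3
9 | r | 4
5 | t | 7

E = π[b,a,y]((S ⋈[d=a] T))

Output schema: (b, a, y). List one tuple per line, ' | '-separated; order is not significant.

Subexpression sizes:
  S → 4
  T → 4
  (S ⋈[d=a] T) → 1
  π[b,a,y]((S ⋈[d=a] T)) → 1

== RESULT ==
b | a | y
5 | 7 | s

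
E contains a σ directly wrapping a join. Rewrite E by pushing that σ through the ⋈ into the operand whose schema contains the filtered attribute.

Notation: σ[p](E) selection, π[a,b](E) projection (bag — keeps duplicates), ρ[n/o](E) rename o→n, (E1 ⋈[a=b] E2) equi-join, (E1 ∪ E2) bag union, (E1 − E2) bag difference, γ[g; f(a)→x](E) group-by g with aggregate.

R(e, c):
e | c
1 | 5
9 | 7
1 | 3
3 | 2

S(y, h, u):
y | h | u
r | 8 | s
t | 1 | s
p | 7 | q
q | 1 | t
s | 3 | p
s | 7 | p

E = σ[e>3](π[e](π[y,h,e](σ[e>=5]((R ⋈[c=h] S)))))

σ filters on e, owned by the left side.
E' = σ[e>3](π[e](π[y,h,e]((σ[e>=5](R) ⋈[c=h] S))))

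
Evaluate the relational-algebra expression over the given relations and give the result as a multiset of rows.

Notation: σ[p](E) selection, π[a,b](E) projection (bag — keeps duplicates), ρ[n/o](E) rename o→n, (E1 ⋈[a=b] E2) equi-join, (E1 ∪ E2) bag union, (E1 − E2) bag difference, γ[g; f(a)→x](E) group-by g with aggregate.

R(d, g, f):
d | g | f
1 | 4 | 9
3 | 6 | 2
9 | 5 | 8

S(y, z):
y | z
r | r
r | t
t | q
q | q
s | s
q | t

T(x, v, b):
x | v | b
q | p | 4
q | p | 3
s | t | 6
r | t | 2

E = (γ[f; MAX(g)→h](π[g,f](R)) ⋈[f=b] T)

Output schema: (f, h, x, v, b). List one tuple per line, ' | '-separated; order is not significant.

Row counts bottom-up:
  R → 3
  π[g,f](R) → 3
  γ[f; MAX(g)→h](π[g,f](R)) → 3
  T → 4
  (γ[f; MAX(g)→h](π[g,f](R)) ⋈[f=b] T) → 1

== RESULT ==
f | h | x | v | b
2 | 6 | r | t | 2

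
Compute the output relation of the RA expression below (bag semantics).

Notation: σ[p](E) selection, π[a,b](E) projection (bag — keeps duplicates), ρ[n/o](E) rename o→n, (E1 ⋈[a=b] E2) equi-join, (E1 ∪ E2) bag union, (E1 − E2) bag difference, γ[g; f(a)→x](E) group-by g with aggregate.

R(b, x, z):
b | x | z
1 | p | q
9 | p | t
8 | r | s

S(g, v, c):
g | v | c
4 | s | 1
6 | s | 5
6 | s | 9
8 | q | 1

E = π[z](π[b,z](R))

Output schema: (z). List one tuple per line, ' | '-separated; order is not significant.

Per-node cardinality:
  R → 3
  π[b,z](R) → 3
  π[z](π[b,z](R)) → 3

== RESULT ==
z
q
s
t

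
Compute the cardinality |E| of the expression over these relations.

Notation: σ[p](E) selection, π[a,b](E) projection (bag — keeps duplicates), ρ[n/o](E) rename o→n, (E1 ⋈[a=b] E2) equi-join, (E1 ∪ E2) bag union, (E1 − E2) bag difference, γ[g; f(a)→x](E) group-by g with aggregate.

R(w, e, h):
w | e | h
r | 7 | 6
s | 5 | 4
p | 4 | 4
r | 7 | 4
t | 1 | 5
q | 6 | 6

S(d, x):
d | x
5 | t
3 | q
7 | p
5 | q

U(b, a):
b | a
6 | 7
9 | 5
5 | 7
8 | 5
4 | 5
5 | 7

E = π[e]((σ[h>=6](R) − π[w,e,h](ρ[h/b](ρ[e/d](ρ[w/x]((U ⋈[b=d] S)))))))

Subexpression sizes:
  R → 6
  σ[h>=6](R) → 2
  U → 6
  S → 4
  (U ⋈[b=d] S) → 4
  ρ[w/x]((U ⋈[b=d] S)) → 4
  ρ[e/d](ρ[w/x]((U ⋈[b=d] S))) → 4
  ρ[h/b](ρ[e/d](ρ[w/x]((U ⋈[b=d] S)))) → 4
  π[w,e,h](ρ[h/b](ρ[e/d](ρ[w/x]((U ⋈[b=d] S))))) → 4
  (σ[h>=6](R) − π[w,e,h](ρ[h/b](ρ[e/d](ρ[w/x]((U ⋈[b=d] S)))))) → 2
  π[e]((σ[h>=6](R) − π[w,e,h](ρ[h/b](ρ[e/d](ρ[w/x]((U ⋈[b=d] S))))))) → 2

|E| = 2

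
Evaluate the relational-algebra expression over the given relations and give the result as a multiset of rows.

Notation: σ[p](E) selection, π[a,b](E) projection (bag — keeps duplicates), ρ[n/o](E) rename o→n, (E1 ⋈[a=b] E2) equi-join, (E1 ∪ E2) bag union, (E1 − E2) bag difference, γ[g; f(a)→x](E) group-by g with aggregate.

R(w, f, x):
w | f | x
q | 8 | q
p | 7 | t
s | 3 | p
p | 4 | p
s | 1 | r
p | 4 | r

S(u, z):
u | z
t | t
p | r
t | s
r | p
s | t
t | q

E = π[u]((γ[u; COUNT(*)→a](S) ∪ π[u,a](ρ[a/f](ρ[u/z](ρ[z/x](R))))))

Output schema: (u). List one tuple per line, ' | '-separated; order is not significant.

Row counts bottom-up:
  S → 6
  γ[u; COUNT(*)→a](S) → 4
  R → 6
  ρ[z/x](R) → 6
  ρ[u/z](ρ[z/x](R)) → 6
  ρ[a/f](ρ[u/z](ρ[z/x](R))) → 6
  π[u,a](ρ[a/f](ρ[u/z](ρ[z/x](R)))) → 6
  (γ[u; COUNT(*)→a](S) ∪ π[u,a](ρ[a/f](ρ[u/z](ρ[z/x](R))))) → 10
  π[u]((γ[u; COUNT(*)→a](S) ∪ π[u,a](ρ[a/f](ρ[u/z](ρ[z/x](R)))))) → 10

== RESULT ==
u
p
p
p
q
r
r
r
s
t
t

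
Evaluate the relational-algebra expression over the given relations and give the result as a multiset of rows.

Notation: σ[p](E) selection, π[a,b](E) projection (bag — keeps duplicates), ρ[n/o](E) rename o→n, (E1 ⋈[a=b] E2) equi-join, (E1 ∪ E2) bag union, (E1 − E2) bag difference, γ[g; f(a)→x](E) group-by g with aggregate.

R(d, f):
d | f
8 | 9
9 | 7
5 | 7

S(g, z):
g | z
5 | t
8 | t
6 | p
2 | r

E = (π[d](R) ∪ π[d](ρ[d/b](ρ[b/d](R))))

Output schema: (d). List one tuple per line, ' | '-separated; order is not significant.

Stepwise |·|:
  R → 3
  π[d](R) → 3
  R → 3
  ρ[b/d](R) → 3
  ρ[d/b](ρ[b/d](R)) → 3
  π[d](ρ[d/b](ρ[b/d](R))) → 3
  (π[d](R) ∪ π[d](ρ[d/b](ρ[b/d](R)))) → 6

== RESULT ==
d
5
5
8
8
9
9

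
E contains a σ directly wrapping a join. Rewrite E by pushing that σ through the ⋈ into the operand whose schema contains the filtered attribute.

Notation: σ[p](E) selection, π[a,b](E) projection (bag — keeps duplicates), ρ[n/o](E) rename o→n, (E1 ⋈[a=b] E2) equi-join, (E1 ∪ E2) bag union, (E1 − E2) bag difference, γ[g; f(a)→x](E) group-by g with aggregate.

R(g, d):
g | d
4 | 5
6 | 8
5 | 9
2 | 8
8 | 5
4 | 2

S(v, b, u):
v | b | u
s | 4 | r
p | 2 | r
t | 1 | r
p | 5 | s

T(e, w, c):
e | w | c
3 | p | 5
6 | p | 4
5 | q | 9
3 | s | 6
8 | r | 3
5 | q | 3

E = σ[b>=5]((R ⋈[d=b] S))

σ filters on b, owned by the right side.
E' = (R ⋈[d=b] σ[b>=5](S))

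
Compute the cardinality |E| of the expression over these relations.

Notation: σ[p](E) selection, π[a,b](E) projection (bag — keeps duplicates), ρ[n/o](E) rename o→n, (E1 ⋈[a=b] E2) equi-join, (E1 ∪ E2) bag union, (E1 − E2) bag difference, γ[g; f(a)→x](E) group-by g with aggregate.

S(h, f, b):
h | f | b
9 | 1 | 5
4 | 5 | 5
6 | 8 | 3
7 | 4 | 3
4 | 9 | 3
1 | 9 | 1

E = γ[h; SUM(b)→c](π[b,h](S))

Row counts bottom-up:
  S → 6
  π[b,h](S) → 6
  γ[h; SUM(b)→c](π[b,h](S)) → 5

|E| = 5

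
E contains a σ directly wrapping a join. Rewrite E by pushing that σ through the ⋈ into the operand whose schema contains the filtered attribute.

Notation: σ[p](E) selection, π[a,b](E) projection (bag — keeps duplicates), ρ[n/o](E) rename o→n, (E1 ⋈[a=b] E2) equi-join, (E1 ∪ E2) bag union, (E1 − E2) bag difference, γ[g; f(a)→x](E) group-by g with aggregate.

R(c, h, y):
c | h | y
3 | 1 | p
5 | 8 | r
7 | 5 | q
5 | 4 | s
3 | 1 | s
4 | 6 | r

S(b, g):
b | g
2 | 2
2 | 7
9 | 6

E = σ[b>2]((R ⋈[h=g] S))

σ filters on b, owned by the right side.
E' = (R ⋈[h=g] σ[b>2](S))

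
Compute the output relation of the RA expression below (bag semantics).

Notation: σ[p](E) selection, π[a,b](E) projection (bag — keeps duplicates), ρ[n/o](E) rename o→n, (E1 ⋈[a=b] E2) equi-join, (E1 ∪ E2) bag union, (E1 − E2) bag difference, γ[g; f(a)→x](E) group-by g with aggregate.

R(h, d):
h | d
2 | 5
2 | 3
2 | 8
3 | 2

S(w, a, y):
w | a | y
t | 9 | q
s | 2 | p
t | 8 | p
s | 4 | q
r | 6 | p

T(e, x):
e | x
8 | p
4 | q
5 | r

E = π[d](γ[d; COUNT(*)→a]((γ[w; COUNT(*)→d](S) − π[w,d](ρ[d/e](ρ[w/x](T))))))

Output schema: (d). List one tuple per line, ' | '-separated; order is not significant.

Stepwise |·|:
  S → 5
  γ[w; COUNT(*)→d](S) → 3
  T → 3
  ρ[w/x](T) → 3
  ρ[d/e](ρ[w/x](T)) → 3
  π[w,d](ρ[d/e](ρ[w/x](T))) → 3
  (γ[w; COUNT(*)→d](S) − π[w,d](ρ[d/e](ρ[w/x](T)))) → 3
  γ[d; COUNT(*)→a]((γ[w; COUNT(*)→d](S) − π[w,d](ρ[d/e](ρ[w/x](T))))) → 2
  π[d](γ[d; COUNT(*)→a]((γ[w; COUNT(*)→d](S) − π[w,d](ρ[d/e](ρ[w/x](T)))))) → 2

== RESULT ==
d
1
2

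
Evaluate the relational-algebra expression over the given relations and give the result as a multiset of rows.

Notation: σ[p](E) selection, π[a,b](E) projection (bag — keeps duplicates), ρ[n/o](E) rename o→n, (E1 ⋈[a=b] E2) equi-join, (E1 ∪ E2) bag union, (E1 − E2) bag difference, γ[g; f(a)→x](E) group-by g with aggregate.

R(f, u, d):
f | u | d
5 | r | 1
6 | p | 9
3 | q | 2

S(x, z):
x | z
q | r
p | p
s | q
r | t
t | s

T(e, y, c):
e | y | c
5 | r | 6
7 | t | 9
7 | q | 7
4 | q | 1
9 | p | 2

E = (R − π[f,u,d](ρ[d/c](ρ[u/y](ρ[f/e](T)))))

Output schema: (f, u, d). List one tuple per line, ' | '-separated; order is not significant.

Per-node cardinality:
  R → 3
  T → 5
  ρ[f/e](T) → 5
  ρ[u/y](ρ[f/e](T)) → 5
  ρ[d/c](ρ[u/y](ρ[f/e](T))) → 5
  π[f,u,d](ρ[d/c](ρ[u/y](ρ[f/e](T)))) → 5
  (R − π[f,u,d](ρ[d/c](ρ[u/y](ρ[f/e](T))))) → 3

== RESULT ==
f | u | d
3 | q | 2
5 | r | 1
6 | p | 9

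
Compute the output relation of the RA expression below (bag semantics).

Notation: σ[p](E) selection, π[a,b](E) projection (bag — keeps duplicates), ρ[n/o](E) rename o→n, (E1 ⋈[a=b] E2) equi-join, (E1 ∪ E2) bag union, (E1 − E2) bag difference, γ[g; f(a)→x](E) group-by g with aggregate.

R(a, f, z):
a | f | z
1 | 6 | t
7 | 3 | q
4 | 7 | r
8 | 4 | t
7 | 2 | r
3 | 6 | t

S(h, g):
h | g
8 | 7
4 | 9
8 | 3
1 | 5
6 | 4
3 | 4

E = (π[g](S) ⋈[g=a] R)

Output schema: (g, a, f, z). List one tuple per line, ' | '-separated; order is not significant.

Stepwise |·|:
  S → 6
  π[g](S) → 6
  R → 6
  (π[g](S) ⋈[g=a] R) → 5

== RESULT ==
g | a | f | z
3 | 3 | 6 | t
4 | 4 | 7 | r
4 | 4 | 7 | r
7 | 7 | 2 | r
7 | 7 | 3 | q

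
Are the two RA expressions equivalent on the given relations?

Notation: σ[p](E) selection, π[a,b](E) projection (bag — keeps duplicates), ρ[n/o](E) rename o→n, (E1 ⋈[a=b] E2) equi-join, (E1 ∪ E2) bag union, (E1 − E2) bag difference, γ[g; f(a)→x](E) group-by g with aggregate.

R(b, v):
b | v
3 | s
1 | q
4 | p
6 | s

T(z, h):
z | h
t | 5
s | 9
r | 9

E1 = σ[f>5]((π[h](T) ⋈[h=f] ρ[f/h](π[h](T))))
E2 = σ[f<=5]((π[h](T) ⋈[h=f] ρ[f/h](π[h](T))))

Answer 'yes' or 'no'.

E1 per-node cardinality:
  T → 3
  π[h](T) → 3
  T → 3
  π[h](T) → 3
  ρ[f/h](π[h](T)) → 3
  (π[h](T) ⋈[h=f] ρ[f/h](π[h](T))) → 5
  σ[f>5]((π[h](T) ⋈[h=f] ρ[f/h](π[h](T)))) → 4
E2 per-node cardinality:
  T → 3
  π[h](T) → 3
  T → 3
  π[h](T) → 3
  ρ[f/h](π[h](T)) → 3
  (π[h](T) ⋈[h=f] ρ[f/h](π[h](T))) → 5
  σ[f<=5]((π[h](T) ⋈[h=f] ρ[f/h](π[h](T)))) → 1

E1 result:
h | f
9 | 9
9 | 9
9 | 9
9 | 9
E2 result:
h | f
5 | 5
Witness: (5, 5) appears 0× in E1 but 1× in E2.

no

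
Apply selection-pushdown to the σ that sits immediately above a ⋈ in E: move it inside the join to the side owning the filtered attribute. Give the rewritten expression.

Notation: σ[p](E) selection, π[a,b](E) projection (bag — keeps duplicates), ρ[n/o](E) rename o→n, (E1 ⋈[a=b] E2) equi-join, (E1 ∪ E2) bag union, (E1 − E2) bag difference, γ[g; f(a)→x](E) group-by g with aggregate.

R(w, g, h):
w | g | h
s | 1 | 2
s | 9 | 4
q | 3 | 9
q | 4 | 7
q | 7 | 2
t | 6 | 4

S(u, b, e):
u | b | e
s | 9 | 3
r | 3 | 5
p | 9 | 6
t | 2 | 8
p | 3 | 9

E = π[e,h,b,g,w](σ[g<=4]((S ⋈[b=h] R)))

σ filters on g, owned by the right side.
E' = π[e,h,b,g,w]((S ⋈[b=h] σ[g<=4](R)))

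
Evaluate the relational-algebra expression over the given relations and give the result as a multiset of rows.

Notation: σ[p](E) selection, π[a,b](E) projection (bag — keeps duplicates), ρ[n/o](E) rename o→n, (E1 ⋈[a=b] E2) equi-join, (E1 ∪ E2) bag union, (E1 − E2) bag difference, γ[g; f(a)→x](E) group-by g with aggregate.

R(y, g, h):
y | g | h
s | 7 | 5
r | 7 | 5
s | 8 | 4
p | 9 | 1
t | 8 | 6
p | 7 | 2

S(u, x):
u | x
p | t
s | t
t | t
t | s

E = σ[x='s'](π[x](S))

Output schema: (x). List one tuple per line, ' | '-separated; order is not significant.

Stepwise |·|:
  S → 4
  π[x](S) → 4
  σ[x='s'](π[x](S)) → 1

== RESULT ==
x
s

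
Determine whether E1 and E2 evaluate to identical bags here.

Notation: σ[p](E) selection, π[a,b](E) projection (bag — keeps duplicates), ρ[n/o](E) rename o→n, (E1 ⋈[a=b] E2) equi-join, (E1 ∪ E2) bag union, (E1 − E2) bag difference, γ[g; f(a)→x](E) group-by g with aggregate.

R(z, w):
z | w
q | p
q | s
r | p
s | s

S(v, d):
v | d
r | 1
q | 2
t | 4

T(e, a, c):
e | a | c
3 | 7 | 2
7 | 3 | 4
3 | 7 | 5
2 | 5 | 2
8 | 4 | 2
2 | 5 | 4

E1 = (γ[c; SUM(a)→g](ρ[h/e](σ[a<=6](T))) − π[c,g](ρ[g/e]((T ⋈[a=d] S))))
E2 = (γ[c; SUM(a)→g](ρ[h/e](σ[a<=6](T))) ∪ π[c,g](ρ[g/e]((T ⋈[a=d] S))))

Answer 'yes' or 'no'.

E1 per-node cardinality:
  T → 6
  σ[a<=6](T) → 4
  ρ[h/e](σ[a<=6](T)) → 4
  γ[c; SUM(a)→g](ρ[h/e](σ[a<=6](T))) → 2
  T → 6
  S → 3
  (T ⋈[a=d] S) → 1
  ρ[g/e]((T ⋈[a=d] S)) → 1
  π[c,g](ρ[g/e]((T ⋈[a=d] S))) → 1
  (γ[c; SUM(a)→g](ρ[h/e](σ[a<=6](T))) − π[c,g](ρ[g/e]((T ⋈[a=d] S)))) → 2
E2 per-node cardinality:
  T → 6
  σ[a<=6](T) → 4
  ρ[h/e](σ[a<=6](T)) → 4
  γ[c; SUM(a)→g](ρ[h/e](σ[a<=6](T))) → 2
  T → 6
  S → 3
  (T ⋈[a=d] S) → 1
  ρ[g/e]((T ⋈[a=d] S)) → 1
  π[c,g](ρ[g/e]((T ⋈[a=d] S))) → 1
  (γ[c; SUM(a)→g](ρ[h/e](σ[a<=6](T))) ∪ π[c,g](ρ[g/e]((T ⋈[a=d] S)))) → 3

E1 result:
c | g
2 | 9
4 | 8
E2 result:
c | g
2 | 8
2 | 9
4 | 8
Witness: (2, 8) appears 0× in E1 but 1× in E2.

no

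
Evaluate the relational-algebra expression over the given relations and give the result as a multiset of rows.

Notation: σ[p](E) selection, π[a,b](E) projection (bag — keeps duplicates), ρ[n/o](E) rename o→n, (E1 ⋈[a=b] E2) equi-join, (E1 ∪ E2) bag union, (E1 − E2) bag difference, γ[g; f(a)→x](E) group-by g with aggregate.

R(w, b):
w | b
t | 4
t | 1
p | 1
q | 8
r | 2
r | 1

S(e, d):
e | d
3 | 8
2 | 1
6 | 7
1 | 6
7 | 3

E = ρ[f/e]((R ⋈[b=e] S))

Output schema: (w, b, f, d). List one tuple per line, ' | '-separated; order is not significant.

Stepwise |·|:
  R → 6
  S → 5
  (R ⋈[b=e] S) → 4
  ρ[f/e]((R ⋈[b=e] S)) → 4

== RESULT ==
w | b | f | d
p | 1 | 1 | 6
r | 1 | 1 | 6
r | 2 | 2 | 1
t | 1 | 1 | 6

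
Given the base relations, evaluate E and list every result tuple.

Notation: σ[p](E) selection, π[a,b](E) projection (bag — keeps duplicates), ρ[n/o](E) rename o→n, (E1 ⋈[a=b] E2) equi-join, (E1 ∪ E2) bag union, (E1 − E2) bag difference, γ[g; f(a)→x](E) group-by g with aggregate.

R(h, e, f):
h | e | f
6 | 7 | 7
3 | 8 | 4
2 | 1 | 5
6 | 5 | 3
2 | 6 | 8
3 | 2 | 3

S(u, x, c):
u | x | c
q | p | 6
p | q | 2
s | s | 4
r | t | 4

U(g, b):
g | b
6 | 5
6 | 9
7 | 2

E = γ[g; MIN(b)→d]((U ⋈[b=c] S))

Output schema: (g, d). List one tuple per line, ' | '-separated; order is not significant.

Row counts bottom-up:
  U → 3
  S → 4
  (U ⋈[b=c] S) → 1
  γ[g; MIN(b)→d]((U ⋈[b=c] S)) → 1

== RESULT ==
g | d
7 | 2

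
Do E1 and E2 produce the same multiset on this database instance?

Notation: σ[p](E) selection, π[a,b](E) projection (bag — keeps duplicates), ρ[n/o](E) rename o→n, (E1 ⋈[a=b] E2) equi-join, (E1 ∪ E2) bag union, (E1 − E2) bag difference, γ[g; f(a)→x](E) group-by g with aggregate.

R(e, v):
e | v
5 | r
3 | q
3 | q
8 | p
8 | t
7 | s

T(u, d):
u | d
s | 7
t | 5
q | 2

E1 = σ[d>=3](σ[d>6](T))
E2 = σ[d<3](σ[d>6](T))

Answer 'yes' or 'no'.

E1 row counts bottom-up:
  T → 3
  σ[d>6](T) → 1
  σ[d>=3](σ[d>6](T)) → 1
E2 row counts bottom-up:
  T → 3
  σ[d>6](T) → 1
  σ[d<3](σ[d>6](T)) → 0

E1 result:
u | d
s | 7
E2 result:
u | d
(0 rows)
Witness: ('s', 7) appears 1× in E1 but 0× in E2.

no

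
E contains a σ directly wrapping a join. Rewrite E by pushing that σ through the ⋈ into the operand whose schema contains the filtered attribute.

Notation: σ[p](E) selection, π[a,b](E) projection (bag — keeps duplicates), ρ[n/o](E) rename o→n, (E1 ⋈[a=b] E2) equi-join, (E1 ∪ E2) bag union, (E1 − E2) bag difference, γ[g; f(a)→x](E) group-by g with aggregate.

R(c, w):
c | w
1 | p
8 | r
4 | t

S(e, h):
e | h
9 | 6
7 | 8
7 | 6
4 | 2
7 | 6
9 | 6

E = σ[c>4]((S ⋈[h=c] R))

σ filters on c, owned by the right side.
E' = (S ⋈[h=c] σ[c>4](R))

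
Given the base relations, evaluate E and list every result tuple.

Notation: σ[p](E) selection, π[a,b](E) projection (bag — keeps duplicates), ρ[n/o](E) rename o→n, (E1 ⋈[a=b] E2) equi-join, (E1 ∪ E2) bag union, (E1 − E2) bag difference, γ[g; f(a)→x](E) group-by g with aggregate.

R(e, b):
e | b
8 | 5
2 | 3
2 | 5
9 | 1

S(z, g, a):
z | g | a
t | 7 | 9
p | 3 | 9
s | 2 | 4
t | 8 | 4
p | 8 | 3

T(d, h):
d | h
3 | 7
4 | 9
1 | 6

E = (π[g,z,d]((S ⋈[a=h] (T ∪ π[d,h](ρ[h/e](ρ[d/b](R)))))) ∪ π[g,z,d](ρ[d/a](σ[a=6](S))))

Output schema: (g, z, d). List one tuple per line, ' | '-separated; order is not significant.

Per-node cardinality:
  S → 5
  T → 3
  R → 4
  ρ[d/b](R) → 4
  ρ[h/e](ρ[d/b](R)) → 4
  π[d,h](ρ[h/e](ρ[d/b](R))) → 4
  (T ∪ π[d,h](ρ[h/e](ρ[d/b](R)))) → 7
  (S ⋈[a=h] (T ∪ π[d,h](ρ[h/e](ρ[d/b](R))))) → 4
  π[g,z,d]((S ⋈[a=h] (T ∪ π[d,h](ρ[h/e](ρ[d/b](R)))))) → 4
  S → 5
  σ[a=6](S) → 0
  ρ[d/a](σ[a=6](S)) → 0
  π[g,z,d](ρ[d/a](σ[a=6](S))) → 0
  (π[g,z,d]((S ⋈[a=h] (T ∪ π[d,h](ρ[h/e](ρ[d/b](R)))))) ∪ π[g,z,d](ρ[d/a](σ[a=6](S)))) → 4

== RESULT ==
g | z | d
3 | p | 1
3 | p | 4
7 | t | 1
7 | t | 4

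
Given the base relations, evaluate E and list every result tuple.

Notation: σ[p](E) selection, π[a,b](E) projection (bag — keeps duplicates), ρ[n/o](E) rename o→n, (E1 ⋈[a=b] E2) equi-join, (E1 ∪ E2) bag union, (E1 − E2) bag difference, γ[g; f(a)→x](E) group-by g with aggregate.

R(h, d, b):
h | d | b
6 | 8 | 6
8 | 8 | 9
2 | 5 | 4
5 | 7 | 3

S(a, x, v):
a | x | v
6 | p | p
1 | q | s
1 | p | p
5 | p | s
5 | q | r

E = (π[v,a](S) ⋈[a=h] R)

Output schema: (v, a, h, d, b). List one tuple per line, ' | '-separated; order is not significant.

Per-node cardinality:
  S → 5
  π[v,a](S) → 5
  R → 4
  (π[v,a](S) ⋈[a=h] R) → 3

== RESULT ==
v | a | h | d | b
p | 6 | 6 | 8 | 6
r | 5 | 5 | 7 | 3
s | 5 | 5 | 7 | 3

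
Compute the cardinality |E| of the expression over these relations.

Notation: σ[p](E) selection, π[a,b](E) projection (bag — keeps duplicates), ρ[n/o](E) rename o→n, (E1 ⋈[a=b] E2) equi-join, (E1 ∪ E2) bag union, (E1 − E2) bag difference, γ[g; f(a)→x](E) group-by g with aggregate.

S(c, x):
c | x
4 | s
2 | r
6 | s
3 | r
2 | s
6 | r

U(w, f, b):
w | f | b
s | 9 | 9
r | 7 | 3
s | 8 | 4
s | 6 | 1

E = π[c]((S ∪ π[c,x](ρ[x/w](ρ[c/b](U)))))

Per-node cardinality:
  S → 6
  U → 4
  ρ[c/b](U) → 4
  ρ[x/w](ρ[c/b](U)) → 4
  π[c,x](ρ[x/w](ρ[c/b](U))) → 4
  (S ∪ π[c,x](ρ[x/w](ρ[c/b](U)))) → 10
  π[c]((S ∪ π[c,x](ρ[x/w](ρ[c/b](U))))) → 10

|E| = 10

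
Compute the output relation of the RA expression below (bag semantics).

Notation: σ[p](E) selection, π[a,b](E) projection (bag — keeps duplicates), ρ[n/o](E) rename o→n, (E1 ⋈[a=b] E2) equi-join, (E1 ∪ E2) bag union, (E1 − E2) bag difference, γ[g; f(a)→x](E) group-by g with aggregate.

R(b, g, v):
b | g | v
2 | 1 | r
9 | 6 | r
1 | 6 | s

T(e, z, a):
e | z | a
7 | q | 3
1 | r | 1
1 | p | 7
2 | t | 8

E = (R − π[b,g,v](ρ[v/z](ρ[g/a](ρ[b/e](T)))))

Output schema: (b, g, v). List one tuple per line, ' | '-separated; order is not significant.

Stepwise |·|:
  R → 3
  T → 4
  ρ[b/e](T) → 4
  ρ[g/a](ρ[b/e](T)) → 4
  ρ[v/z](ρ[g/a](ρ[b/e](T))) → 4
  π[b,g,v](ρ[v/z](ρ[g/a](ρ[b/e](T)))) → 4
  (R − π[b,g,v](ρ[v/z](ρ[g/a](ρ[b/e](T))))) → 3

== RESULT ==
b | g | v
1 | 6 | s
2 | 1 | r
9 | 6 | r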